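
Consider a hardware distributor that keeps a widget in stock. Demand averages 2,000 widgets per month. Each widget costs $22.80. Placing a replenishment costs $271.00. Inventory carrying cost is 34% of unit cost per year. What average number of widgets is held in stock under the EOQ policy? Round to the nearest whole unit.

Average inventory ≈ 648 widgets

Annual demand D = 2,000 × 12 = 24,000.
Holding cost H = 0.34 × $22.80 = $7.7520 per unit per year.
Q* = √(2DS/H) = √(2 × 24,000 × 271 / 7.752) ≈ 1295.38.
Average inventory = Q*/2 ≈ 1295.38 / 2 = 647.692.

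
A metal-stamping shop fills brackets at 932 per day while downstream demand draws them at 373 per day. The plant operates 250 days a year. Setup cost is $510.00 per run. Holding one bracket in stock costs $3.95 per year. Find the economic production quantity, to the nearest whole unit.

Q* ≈ 6,336 brackets

Annual demand D = 373 × 250 = 93,250.
Production build-up factor (1 − d/p) = 1 − 373/932 = 0.5998.
Q* = √(2DS / (H(1 − d/p))) = √(2 × 93,250 × 510 / (3.95 × 0.5998)).
= √(95,115,000 / 2.3692) ≈ 6336.187.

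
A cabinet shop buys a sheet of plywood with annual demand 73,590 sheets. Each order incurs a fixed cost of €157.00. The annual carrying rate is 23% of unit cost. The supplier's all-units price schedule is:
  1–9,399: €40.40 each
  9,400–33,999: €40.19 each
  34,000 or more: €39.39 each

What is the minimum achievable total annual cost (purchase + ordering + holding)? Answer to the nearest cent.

Holding cost per unit per year at price C is H = 0.23·C.
Evaluate total cost at each tier's feasible EOQ or, if the EOQ is below the tier, at the tier's minimum quantity.
EOQ at €40.40 = 1577.0 (feasible in tier 1): TC = 73,590×€40.40 + (73,590/1577.0)×157 + (1577.0/2)×0.23×€40.40 = €2,987,689.08.
EOQ at €40.19 = 1581.1 < 9400, so use break Q=9400: TC = 73,590×€40.19 + (73,590/9400.0)×157 + (9400.0/2)×0.23×€40.19 = €3,002,256.60.
EOQ at €39.39 = 1597.0 < 34000, so use break Q=34000: TC = 73,590×€39.39 + (73,590/34000.0)×157 + (34000.0/2)×0.23×€39.39 = €3,053,064.81.
Lowest total cost among the candidates is at Q = 1577.0.

TC* ≈ €2,987,689.08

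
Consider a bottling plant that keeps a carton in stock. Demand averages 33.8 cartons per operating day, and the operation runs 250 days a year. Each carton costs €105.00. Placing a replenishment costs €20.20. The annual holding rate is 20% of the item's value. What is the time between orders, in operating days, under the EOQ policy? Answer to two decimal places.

T ≈ 3.77 days

Annual demand D = 33.8 × 250 = 8,450.
Holding cost H = 0.20 × €105.00 = €21.0000 per unit per year.
EOQ = √(2DS/H) = √(2 × 8,450 × 20.2 / 21) ≈ 127.50.
Cycle time = Q*/D × 250 = 127.50 / 8,450 × 250 ≈ 3.772 days.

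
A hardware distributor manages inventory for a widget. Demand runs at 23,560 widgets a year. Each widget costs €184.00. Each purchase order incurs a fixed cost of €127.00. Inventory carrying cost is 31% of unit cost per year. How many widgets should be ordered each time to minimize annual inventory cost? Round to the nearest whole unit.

Holding cost H = 0.31 × €184.00 = €57.0400 per unit per year.
EOQ = √(2DS / H) = √(2 × 23,560 × 127 / 57.04).
= √(5,984,240 / 57.04) = √104,913.0435 ≈ 323.903.

Q* ≈ 324 widgets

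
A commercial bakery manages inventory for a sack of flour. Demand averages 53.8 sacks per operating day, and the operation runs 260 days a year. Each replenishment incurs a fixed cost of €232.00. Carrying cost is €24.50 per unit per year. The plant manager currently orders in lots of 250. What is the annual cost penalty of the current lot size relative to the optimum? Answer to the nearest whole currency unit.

Annual demand D = 53.8 × 260 = 13,988.
EOQ = √(2DS/H) = √(2 × 13,988 × 232 / 24.5) ≈ 514.70.
Cost at Q* = (D/Q*)S + (Q*/2)H = √(2DSH) ≈ €12,610.14.
Cost at Q = 250: (13,988/250)×232 + (250/2)×24.5 = €12,980.86 + €3,062.50 = €16,043.36.
Excess = €16,043.36 − €12,610.14 = €3,433.23.

Extra cost ≈ €3,433 per year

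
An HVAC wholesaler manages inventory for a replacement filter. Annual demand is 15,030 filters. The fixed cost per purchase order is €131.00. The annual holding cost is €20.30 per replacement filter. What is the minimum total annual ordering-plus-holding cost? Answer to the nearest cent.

TC* ≈ €8,940.84

Q* = √(2DS/H) = √(2 × 15,030 × 131 / 20.3) ≈ 440.44.
At Q*, ordering cost (D/Q*)S equals holding cost (Q*/2)H, each = √(DSH/2).
Minimum total = √(2DSH) = √(2 × 15,030 × 131 × 20.3) ≈ 8940.837.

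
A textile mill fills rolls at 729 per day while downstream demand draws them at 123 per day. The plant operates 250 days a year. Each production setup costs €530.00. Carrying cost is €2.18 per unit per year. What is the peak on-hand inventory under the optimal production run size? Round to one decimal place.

I_max ≈ 3,525.5 rolls

Annual demand D = 123 × 250 = 30,750.
Production build-up factor (1 − d/p) = 1 − 123/729 = 0.8313.
Q* = √(2DS / (H(1 − d/p))) = √(2 × 30,750 × 530 / (2.18 × 0.8313)).
= √(32,595,000 / 1.8122) ≈ 4241.063.
Maximum inventory = Q*(1 − d/p) = 4241.063 × 0.8313 ≈ 3525.492.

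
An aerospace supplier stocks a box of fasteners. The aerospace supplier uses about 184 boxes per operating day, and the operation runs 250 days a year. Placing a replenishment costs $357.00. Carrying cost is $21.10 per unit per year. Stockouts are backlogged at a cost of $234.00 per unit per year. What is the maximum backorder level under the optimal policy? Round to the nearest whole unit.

S* ≈ 108 boxes

Annual demand D = 184 × 250 = 46,000.
With planned backorders, Q* = √(2DS/H) · √((H+B)/B).
√(2DS/H) = √(2 × 46,000 × 357 / 21.1) = 1247.633.
√((H+B)/B) = √((21.1+234)/234) = 1.0441.
Q* ≈ 1302.669.
S* = Q* · H/(H+B) = 1302.669 × 21.1/255.1 ≈ 107.747.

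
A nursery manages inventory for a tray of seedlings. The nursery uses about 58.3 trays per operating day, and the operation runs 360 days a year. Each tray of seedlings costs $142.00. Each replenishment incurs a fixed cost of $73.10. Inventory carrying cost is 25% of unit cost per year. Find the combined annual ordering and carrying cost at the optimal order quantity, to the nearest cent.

TC* ≈ $10,436.94

Annual demand D = 58.3 × 360 = 20,988.
Holding cost H = 0.25 × $142.00 = $35.5000 per unit per year.
The optimal lot size = √(2DS/H) = √(2 × 20,988 × 73.1 / 35.5) ≈ 294.00.
At Q*, ordering cost (D/Q*)S equals holding cost (Q*/2)H, each = √(DSH/2).
Minimum total = √(2DSH) = √(2 × 20,988 × 73.1 × 35.5) ≈ 10436.945.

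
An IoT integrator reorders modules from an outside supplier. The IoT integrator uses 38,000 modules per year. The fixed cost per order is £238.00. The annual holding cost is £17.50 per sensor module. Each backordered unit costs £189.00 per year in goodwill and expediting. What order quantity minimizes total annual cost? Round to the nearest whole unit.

Q* ≈ 1,063 modules

With planned backorders, Q* = √(2DS/H) · √((H+B)/B).
√(2DS/H) = √(2 × 38,000 × 238 / 17.5) = 1016.661.
√((H+B)/B) = √((17.5+189)/189) = 1.0453.
Q* ≈ 1062.687.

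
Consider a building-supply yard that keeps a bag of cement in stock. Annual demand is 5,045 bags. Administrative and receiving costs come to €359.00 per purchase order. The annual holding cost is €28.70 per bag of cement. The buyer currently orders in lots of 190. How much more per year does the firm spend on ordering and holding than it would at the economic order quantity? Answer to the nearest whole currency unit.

Extra cost ≈ €2,063 per year

EOQ = √(2DS/H) = √(2 × 5,045 × 359 / 28.7) ≈ 355.26.
Cost at Q* = (D/Q*)S + (Q*/2)H = √(2DSH) ≈ €10,196.09.
Cost at Q = 190: (5,045/190)×359 + (190/2)×28.7 = €9,532.39 + €2,726.50 = €12,258.89.
Excess = €12,258.89 − €10,196.09 = €2,062.80.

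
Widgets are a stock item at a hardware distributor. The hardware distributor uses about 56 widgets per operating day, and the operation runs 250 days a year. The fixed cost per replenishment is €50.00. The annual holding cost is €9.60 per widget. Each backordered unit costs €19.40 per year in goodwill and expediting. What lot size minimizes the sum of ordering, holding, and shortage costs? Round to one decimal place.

Annual demand D = 56 × 250 = 14,000.
With planned backorders, Q* = √(2DS/H) · √((H+B)/B).
√(2DS/H) = √(2 × 14,000 × 50 / 9.6) = 381.881.
√((H+B)/B) = √((9.6+19.4)/19.4) = 1.2226.
Q* ≈ 466.903.

Q* ≈ 466.9 widgets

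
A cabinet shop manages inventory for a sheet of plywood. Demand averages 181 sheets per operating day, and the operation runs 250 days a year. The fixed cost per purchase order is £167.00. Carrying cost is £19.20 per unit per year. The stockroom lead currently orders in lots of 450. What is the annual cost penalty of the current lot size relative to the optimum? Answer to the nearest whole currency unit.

Annual demand D = 181 × 250 = 45,250.
EOQ = √(2DS/H) = √(2 × 45,250 × 167 / 19.2) ≈ 887.22.
Cost at Q* = (D/Q*)S + (Q*/2)H = √(2DSH) ≈ £17,034.65.
Cost at Q = 450: (45,250/450)×167 + (450/2)×19.2 = £16,792.78 + £4,320.00 = £21,112.78.
Excess = £21,112.78 − £17,034.65 = £4,078.13.

Extra cost ≈ £4,078 per year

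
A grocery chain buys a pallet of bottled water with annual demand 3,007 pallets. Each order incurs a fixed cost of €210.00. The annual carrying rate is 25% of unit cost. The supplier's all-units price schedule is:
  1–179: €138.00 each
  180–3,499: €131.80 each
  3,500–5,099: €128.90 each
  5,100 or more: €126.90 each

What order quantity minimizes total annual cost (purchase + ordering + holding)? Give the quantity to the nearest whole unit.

Q* ≈ 196 pallets

Holding cost per unit per year at price C is H = 0.25·C.
Candidates are each tier's EOQ (if it falls in that tier) and each price-break quantity.
Tier 1 (€138.00): EOQ = 191.3 exceeds tier's upper bound 179, so this tier is dominated.
EOQ at €131.80 = 195.8 (feasible in tier 2): TC = 3,007×€131.80 + (3,007/195.8)×210 + (195.8/2)×0.25×€131.80 = €402,773.48.
EOQ at €128.90 = 198.0 < 3500, so use break Q=3500: TC = 3,007×€128.90 + (3,007/3500.0)×210 + (3500.0/2)×0.25×€128.90 = €444,176.47.
EOQ at €126.90 = 199.5 < 5100, so use break Q=5100: TC = 3,007×€126.90 + (3,007/5100.0)×210 + (5100.0/2)×0.25×€126.90 = €462,610.87.
Lowest total cost is €402,773.48 at Q = 195.8.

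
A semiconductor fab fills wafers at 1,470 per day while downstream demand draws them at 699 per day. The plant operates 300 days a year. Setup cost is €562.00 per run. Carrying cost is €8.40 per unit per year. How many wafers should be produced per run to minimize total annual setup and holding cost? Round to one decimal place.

Q* ≈ 7,314.3 wafers

Annual demand D = 699 × 300 = 209,700.
Production build-up factor (1 − d/p) = 1 − 699/1,470 = 0.5245.
Q* = √(2DS / (H(1 − d/p))) = √(2 × 209,700 × 562 / (8.4 × 0.5245)).
= √(235,702,800 / 4.4057) ≈ 7314.324.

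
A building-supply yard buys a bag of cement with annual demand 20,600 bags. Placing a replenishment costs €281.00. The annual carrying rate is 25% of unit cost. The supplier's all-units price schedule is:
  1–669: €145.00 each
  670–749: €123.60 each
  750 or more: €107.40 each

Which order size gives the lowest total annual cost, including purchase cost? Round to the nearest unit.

Q* ≈ 750 bags

Holding cost per unit per year at price C is H = 0.25·C.
Evaluate total cost at each tier's feasible EOQ or, if the EOQ is below the tier, at the tier's minimum quantity.
EOQ at €145.00 = 565.1 (feasible in tier 1): TC = 20,600×€145.00 + (20,600/565.1)×281 + (565.1/2)×0.25×€145.00 = €3,007,485.93.
EOQ at €123.60 = 612.1 < 670, so use break Q=670: TC = 20,600×€123.60 + (20,600/670.0)×281 + (670.0/2)×0.25×€123.60 = €2,565,151.20.
EOQ at €107.40 = 656.6 < 750, so use break Q=750: TC = 20,600×€107.40 + (20,600/750.0)×281 + (750.0/2)×0.25×€107.40 = €2,230,226.88.
Lowest total cost is €2,230,226.88 at Q = 750.0.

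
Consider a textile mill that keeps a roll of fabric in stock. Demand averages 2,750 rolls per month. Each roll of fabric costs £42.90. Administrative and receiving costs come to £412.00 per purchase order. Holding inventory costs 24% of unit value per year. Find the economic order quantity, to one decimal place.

Q* ≈ 1,625.1 rolls

Annual demand D = 2,750 × 12 = 33,000.
Holding cost H = 0.24 × £42.90 = £10.2960 per unit per year.
EOQ = √(2DS / H) = √(2 × 33,000 × 412 / 10.296).
= √(27,192,000 / 10.296) = √2,641,025.641 ≈ 1625.123.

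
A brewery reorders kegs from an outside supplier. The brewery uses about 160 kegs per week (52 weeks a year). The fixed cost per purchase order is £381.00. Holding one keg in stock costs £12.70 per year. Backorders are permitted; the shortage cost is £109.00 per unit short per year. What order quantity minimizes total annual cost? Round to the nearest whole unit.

Q* ≈ 747 kegs

Annual demand D = 160 × 52 = 8,320.
With planned backorders, Q* = √(2DS/H) · √((H+B)/B).
√(2DS/H) = √(2 × 8,320 × 381 / 12.7) = 706.541.
√((H+B)/B) = √((12.7+109)/109) = 1.0567.
Q* ≈ 746.568.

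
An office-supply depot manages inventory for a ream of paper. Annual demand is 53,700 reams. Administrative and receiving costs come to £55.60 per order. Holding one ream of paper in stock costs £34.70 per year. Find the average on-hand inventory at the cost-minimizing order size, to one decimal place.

The optimal lot size = √(2DS/H) = √(2 × 53,700 × 55.6 / 34.7) ≈ 414.83.
Average inventory = Q*/2 ≈ 414.83 / 2 = 207.417.

Average inventory ≈ 207.4 reams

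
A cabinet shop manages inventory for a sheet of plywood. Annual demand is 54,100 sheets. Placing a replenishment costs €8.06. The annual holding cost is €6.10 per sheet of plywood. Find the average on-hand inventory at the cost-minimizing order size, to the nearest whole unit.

The optimal lot size = √(2DS/H) = √(2 × 54,100 × 8.06 / 6.1) ≈ 378.11.
Average inventory = Q*/2 ≈ 378.11 / 2 = 189.054.

Average inventory ≈ 189 sheets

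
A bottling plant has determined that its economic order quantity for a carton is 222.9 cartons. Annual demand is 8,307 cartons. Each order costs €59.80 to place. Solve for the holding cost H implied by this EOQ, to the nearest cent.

Invert the EOQ relation Q*² = 2DS/H.
From Q* = √(2DS/H): H = 2DS / Q*² = 2 × 8,307 × 59.8 / 222.9² = 19.9966.

H ≈ €20.00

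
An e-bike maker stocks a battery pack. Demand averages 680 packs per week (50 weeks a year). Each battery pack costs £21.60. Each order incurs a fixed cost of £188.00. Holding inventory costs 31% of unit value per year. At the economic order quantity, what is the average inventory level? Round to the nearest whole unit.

Average inventory ≈ 691 packs

Annual demand D = 680 × 50 = 34,000.
Holding cost H = 0.31 × £21.60 = £6.6960 per unit per year.
Q* = √(2DS/H) = √(2 × 34,000 × 188 / 6.696) ≈ 1381.74.
Average inventory = Q*/2 ≈ 1381.74 / 2 = 690.869.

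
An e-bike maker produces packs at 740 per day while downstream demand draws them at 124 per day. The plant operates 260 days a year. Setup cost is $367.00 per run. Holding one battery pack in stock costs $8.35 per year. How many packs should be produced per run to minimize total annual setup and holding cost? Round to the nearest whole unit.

Annual demand D = 124 × 260 = 32,240.
Production build-up factor (1 − d/p) = 1 − 124/740 = 0.8324.
Q* = √(2DS / (H(1 − d/p))) = √(2 × 32,240 × 367 / (8.35 × 0.8324)).
= √(23,664,160 / 6.9508) ≈ 1845.134.

Q* ≈ 1,845 packs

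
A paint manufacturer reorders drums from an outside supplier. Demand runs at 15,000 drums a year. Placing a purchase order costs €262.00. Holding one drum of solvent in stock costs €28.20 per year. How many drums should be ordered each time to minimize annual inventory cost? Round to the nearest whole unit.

Q* ≈ 528 drums

EOQ = √(2DS / H) = √(2 × 15,000 × 262 / 28.2).
= √(7,860,000 / 28.2) = √278,723.4043 ≈ 527.943.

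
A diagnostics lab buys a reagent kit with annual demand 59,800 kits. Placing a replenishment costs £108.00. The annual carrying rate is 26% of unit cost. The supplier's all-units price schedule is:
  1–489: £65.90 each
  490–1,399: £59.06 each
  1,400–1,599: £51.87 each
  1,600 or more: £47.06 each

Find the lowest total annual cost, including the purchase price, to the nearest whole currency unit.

Holding cost per unit per year at price C is H = 0.26·C.
Evaluate total cost at each tier's feasible EOQ or, if the EOQ is below the tier, at the tier's minimum quantity.
Tier 1 (£65.90): EOQ = 868.3 exceeds tier's upper bound 489, so this tier is dominated.
EOQ at £59.06 = 917.2 (feasible in tier 2): TC = 59,800×£59.06 + (59,800/917.2)×108 + (917.2/2)×0.26×£59.06 = £3,545,871.51.
EOQ at £51.87 = 978.7 < 1400, so use break Q=1400: TC = 59,800×£51.87 + (59,800/1400.0)×108 + (1400.0/2)×0.26×£51.87 = £3,115,879.48.
EOQ at £47.06 = 1027.5 < 1600, so use break Q=1600: TC = 59,800×£47.06 + (59,800/1600.0)×108 + (1600.0/2)×0.26×£47.06 = £2,828,012.98.
Lowest total cost among the candidates is at Q = 1600.0.

TC* ≈ £2,828,013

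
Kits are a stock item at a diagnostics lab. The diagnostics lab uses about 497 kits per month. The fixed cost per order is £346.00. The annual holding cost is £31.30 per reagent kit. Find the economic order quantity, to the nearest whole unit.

Q* ≈ 363 kits

Annual demand D = 497 × 12 = 5,964.
EOQ = √(2DS / H) = √(2 × 5,964 × 346 / 31.3).
= √(4,127,088 / 31.3) = √131,855.8466 ≈ 363.120.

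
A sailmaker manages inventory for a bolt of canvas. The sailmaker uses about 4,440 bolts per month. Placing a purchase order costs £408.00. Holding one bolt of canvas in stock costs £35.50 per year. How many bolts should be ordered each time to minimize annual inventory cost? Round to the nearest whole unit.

Annual demand D = 4,440 × 12 = 53,280.
EOQ = √(2DS / H) = √(2 × 53,280 × 408 / 35.5).
= √(43,476,480 / 35.5) = √1,224,689.5775 ≈ 1106.657.

Q* ≈ 1,107 bolts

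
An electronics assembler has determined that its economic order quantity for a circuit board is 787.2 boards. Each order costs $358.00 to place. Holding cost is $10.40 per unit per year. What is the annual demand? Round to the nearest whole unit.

Squaring Q* = √(2DS/H) gives Q*² = 2DS/H.
From Q* = √(2DS/H): D = Q*²H / (2S) = 787.2² × 10.4 / (2 × 358) = 9000.994.

D ≈ 9,001 boards per year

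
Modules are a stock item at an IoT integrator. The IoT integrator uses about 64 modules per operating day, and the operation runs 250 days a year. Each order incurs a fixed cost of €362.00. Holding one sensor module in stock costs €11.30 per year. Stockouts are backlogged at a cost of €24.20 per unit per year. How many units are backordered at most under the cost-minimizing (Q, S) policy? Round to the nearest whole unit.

S* ≈ 390 modules

Annual demand D = 64 × 250 = 16,000.
With planned backorders, Q* = √(2DS/H) · √((H+B)/B).
√(2DS/H) = √(2 × 16,000 × 362 / 11.3) = 1012.488.
√((H+B)/B) = √((11.3+24.2)/24.2) = 1.2112.
Q* ≈ 1226.299.
S* = Q* · H/(H+B) = 1226.299 × 11.3/35.5 ≈ 390.343.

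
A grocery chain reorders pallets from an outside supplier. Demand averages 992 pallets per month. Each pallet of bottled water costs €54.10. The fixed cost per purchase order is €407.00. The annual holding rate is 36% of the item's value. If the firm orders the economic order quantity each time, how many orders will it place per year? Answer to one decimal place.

N ≈ 16.9 orders per year

Annual demand D = 992 × 12 = 11,904.
Holding cost H = 0.36 × €54.10 = €19.4760 per unit per year.
EOQ = √(2DS/H) = √(2 × 11,904 × 407 / 19.476) ≈ 705.36.
Orders per year = D / Q* = 11,904 / 705.36 ≈ 16.877.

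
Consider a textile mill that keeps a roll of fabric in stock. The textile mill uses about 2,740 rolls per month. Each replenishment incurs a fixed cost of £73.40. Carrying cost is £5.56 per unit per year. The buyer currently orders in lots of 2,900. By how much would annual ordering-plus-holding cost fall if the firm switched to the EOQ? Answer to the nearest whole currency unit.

Extra cost ≈ £3,714 per year

Annual demand D = 2,740 × 12 = 32,880.
EOQ = √(2DS/H) = √(2 × 32,880 × 73.4 / 5.56) ≈ 931.73.
Cost at Q* = (D/Q*)S + (Q*/2)H = √(2DSH) ≈ £5,180.44.
Cost at Q = 2,900: (32,880/2,900)×73.4 + (2,900/2)×5.56 = £832.20 + £8,062.00 = £8,894.20.
Excess = £8,894.20 − £5,180.44 = £3,713.77.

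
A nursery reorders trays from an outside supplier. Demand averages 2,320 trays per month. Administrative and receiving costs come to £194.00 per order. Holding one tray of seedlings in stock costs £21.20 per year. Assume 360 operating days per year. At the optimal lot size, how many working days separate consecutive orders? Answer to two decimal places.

T ≈ 9.23 days

Annual demand D = 2,320 × 12 = 27,840.
EOQ = √(2DS/H) = √(2 × 27,840 × 194 / 21.2) ≈ 713.81.
Cycle time = Q*/D × 360 = 713.81 / 27,840 × 360 ≈ 9.230 days.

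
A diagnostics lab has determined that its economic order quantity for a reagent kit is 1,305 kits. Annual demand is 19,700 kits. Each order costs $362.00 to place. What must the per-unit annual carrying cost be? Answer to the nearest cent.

Squaring Q* = √(2DS/H) gives Q*² = 2DS/H.
From Q* = √(2DS/H): H = 2DS / Q*² = 2 × 19,700 × 362 / 1,305² = 8.3750.

H ≈ $8.37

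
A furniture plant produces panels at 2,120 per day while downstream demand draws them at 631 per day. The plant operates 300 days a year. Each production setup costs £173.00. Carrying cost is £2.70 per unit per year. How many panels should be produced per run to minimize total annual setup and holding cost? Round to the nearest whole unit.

Annual demand D = 631 × 300 = 189,300.
Production build-up factor (1 − d/p) = 1 − 631/2,120 = 0.7024.
Q* = √(2DS / (H(1 − d/p))) = √(2 × 189,300 × 173 / (2.7 × 0.7024)).
= √(65,497,800 / 1.8964) ≈ 5876.951.

Q* ≈ 5,877 panels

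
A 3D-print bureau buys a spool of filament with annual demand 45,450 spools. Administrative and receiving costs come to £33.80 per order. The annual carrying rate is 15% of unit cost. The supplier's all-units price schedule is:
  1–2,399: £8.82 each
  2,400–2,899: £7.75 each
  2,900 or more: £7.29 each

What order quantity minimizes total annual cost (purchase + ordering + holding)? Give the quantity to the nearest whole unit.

Holding cost per unit per year at price C is H = 0.15·C.
For each price level, check whether its EOQ is feasible; otherwise the best quantity at that price is the breakpoint.
EOQ at £8.82 = 1523.9 (feasible in tier 1): TC = 45,450×£8.82 + (45,450/1523.9)×33.8 + (1523.9/2)×0.15×£8.82 = £402,885.14.
EOQ at £7.75 = 1625.7 < 2400, so use break Q=2400: TC = 45,450×£7.75 + (45,450/2400.0)×33.8 + (2400.0/2)×0.15×£7.75 = £354,272.59.
EOQ at £7.29 = 1676.2 < 2900, so use break Q=2900: TC = 45,450×£7.29 + (45,450/2900.0)×33.8 + (2900.0/2)×0.15×£7.29 = £333,445.80.
Lowest total cost is £333,445.80 at Q = 2900.0.

Q* ≈ 2,900 spools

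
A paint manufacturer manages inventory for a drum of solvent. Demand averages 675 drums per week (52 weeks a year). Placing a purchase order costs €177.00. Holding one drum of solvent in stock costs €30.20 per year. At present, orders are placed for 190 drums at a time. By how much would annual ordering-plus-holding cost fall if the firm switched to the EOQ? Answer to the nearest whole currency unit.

Annual demand D = 675 × 52 = 35,100.
EOQ = √(2DS/H) = √(2 × 35,100 × 177 / 30.2) ≈ 641.43.
Cost at Q* = (D/Q*)S + (Q*/2)H = √(2DSH) ≈ €19,371.30.
Cost at Q = 190: (35,100/190)×177 + (190/2)×30.2 = €32,698.42 + €2,869.00 = €35,567.42.
Excess = €35,567.42 − €19,371.30 = €16,196.13.

Extra cost ≈ €16,196 per year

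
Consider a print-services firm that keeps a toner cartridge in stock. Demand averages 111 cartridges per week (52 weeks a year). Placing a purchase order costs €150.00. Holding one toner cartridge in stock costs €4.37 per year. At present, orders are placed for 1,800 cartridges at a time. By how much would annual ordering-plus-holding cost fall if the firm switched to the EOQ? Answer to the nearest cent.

Extra cost ≈ €1,663.17 per year

Annual demand D = 111 × 52 = 5,772.
EOQ = √(2DS/H) = √(2 × 5,772 × 150 / 4.37) ≈ 629.48.
Cost at Q* = (D/Q*)S + (Q*/2)H = √(2DSH) ≈ €2,750.83.
Cost at Q = 1,800: (5,772/1,800)×150 + (1,800/2)×4.37 = €481.00 + €3,933.00 = €4,414.00.
Excess = €4,414.00 − €2,750.83 = €1,663.17.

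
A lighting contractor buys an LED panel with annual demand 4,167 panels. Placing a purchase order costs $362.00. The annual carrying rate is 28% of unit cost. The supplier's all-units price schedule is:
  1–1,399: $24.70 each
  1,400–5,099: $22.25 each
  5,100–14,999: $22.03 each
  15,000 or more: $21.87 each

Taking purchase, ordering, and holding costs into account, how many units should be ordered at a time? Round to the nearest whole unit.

Holding cost per unit per year at price C is H = 0.28·C.
Evaluate total cost at each tier's feasible EOQ or, if the EOQ is below the tier, at the tier's minimum quantity.
EOQ at $24.70 = 660.5 (feasible in tier 1): TC = 4,167×$24.70 + (4,167/660.5)×362 + (660.5/2)×0.28×$24.70 = $107,492.72.
EOQ at $22.25 = 695.9 < 1400, so use break Q=1400: TC = 4,167×$22.25 + (4,167/1400.0)×362 + (1400.0/2)×0.28×$22.25 = $98,154.22.
EOQ at $22.03 = 699.4 < 5100, so use break Q=5100: TC = 4,167×$22.03 + (4,167/5100.0)×362 + (5100.0/2)×0.28×$22.03 = $107,824.21.
EOQ at $21.87 = 701.9 < 15000, so use break Q=15000: TC = 4,167×$21.87 + (4,167/15000.0)×362 + (15000.0/2)×0.28×$21.87 = $137,159.85.
Lowest total cost is $98,154.22 at Q = 1400.0.

Q* ≈ 1,400 panels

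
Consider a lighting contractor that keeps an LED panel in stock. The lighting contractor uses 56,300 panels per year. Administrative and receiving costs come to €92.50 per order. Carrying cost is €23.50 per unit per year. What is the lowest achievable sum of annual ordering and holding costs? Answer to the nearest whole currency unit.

TC* ≈ €15,645

Q* = √(2DS/H) = √(2 × 56,300 × 92.5 / 23.5) ≈ 665.74.
At Q*, ordering cost (D/Q*)S equals holding cost (Q*/2)H, each = √(DSH/2).
Minimum total = √(2DSH) = √(2 × 56,300 × 92.5 × 23.5) ≈ 15644.943.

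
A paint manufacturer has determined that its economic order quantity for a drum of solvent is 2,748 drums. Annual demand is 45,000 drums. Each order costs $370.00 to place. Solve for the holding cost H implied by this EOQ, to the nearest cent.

Invert the EOQ relation Q*² = 2DS/H.
From Q* = √(2DS/H): H = 2DS / Q*² = 2 × 45,000 × 370 / 2,748² = 4.4097.

H ≈ $4.41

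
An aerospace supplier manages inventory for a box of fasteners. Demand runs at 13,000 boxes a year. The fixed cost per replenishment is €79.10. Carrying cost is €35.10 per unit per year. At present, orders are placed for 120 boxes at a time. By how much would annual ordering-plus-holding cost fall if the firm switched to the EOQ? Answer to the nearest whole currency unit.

Extra cost ≈ €2,179 per year

EOQ = √(2DS/H) = √(2 × 13,000 × 79.1 / 35.1) ≈ 242.06.
Cost at Q* = (D/Q*)S + (Q*/2)H = √(2DSH) ≈ €8,496.27.
Cost at Q = 120: (13,000/120)×79.1 + (120/2)×35.1 = €8,569.17 + €2,106.00 = €10,675.17.
Excess = €10,675.17 − €8,496.27 = €2,178.89.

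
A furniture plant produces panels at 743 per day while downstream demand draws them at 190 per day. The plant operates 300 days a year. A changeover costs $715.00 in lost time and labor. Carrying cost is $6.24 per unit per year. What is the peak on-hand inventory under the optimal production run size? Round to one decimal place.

Annual demand D = 190 × 300 = 57,000.
Production build-up factor (1 − d/p) = 1 − 190/743 = 0.7443.
Q* = √(2DS / (H(1 − d/p))) = √(2 × 57,000 × 715 / (6.24 × 0.7443)).
= √(81,510,000 / 4.6443) ≈ 4189.334.
Maximum inventory = Q*(1 − d/p) = 4189.334 × 0.7443 ≈ 3118.037.

I_max ≈ 3,118.0 panels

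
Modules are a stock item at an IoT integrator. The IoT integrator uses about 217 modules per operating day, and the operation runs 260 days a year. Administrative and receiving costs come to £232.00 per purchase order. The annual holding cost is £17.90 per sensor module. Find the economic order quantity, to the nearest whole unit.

Q* ≈ 1,209 modules

Annual demand D = 217 × 260 = 56,420.
EOQ = √(2DS / H) = √(2 × 56,420 × 232 / 17.9).
= √(26,178,880 / 17.9) = √1,462,507.2626 ≈ 1209.342.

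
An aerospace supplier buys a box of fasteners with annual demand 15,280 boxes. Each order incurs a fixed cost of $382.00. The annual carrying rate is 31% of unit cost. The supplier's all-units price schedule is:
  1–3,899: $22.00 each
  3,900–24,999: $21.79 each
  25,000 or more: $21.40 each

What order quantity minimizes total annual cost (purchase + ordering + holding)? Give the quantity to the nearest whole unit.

Q* ≈ 1,308 boxes

Holding cost per unit per year at price C is H = 0.31·C.
Evaluate total cost at each tier's feasible EOQ or, if the EOQ is below the tier, at the tier's minimum quantity.
EOQ at $22.00 = 1308.3 (feasible in tier 1): TC = 15,280×$22.00 + (15,280/1308.3)×382 + (1308.3/2)×0.31×$22.00 = $345,082.79.
EOQ at $21.79 = 1314.6 < 3900, so use break Q=3900: TC = 15,280×$21.79 + (15,280/3900.0)×382 + (3900.0/2)×0.31×$21.79 = $347,619.91.
EOQ at $21.40 = 1326.5 < 25000, so use break Q=25000: TC = 15,280×$21.40 + (15,280/25000.0)×382 + (25000.0/2)×0.31×$21.40 = $410,150.48.
Lowest total cost is $345,082.79 at Q = 1308.3.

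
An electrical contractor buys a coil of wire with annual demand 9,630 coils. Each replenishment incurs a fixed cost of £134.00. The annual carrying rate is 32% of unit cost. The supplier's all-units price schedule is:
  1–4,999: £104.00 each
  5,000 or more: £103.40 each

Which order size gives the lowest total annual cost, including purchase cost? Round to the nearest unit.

Holding cost per unit per year at price C is H = 0.32·C.
For each price level, check whether its EOQ is feasible; otherwise the best quantity at that price is the breakpoint.
EOQ at £104.00 = 278.5 (feasible in tier 1): TC = 9,630×£104.00 + (9,630/278.5)×134 + (278.5/2)×0.32×£104.00 = £1,010,787.70.
EOQ at £103.40 = 279.3 < 5000, so use break Q=5000: TC = 9,630×£103.40 + (9,630/5000.0)×134 + (5000.0/2)×0.32×£103.40 = £1,078,720.08.
Lowest total cost is £1,010,787.70 at Q = 278.5.

Q* ≈ 278 coils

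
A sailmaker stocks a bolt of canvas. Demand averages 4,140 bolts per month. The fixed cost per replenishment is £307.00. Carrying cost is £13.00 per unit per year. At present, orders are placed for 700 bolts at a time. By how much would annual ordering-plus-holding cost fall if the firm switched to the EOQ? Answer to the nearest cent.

Extra cost ≈ £6,424.77 per year

Annual demand D = 4,140 × 12 = 49,680.
EOQ = √(2DS/H) = √(2 × 49,680 × 307 / 13) ≈ 1531.80.
Cost at Q* = (D/Q*)S + (Q*/2)H = √(2DSH) ≈ £19,913.46.
Cost at Q = 700: (49,680/700)×307 + (700/2)×13 = £21,788.23 + £4,550.00 = £26,338.23.
Excess = £26,338.23 − £19,913.46 = £6,424.77.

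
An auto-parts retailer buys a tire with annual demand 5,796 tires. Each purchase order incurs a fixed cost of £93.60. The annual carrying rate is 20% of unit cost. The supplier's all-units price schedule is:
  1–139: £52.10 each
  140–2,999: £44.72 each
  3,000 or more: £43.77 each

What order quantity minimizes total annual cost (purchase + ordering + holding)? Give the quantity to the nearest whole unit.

Holding cost per unit per year at price C is H = 0.20·C.
For each price level, check whether its EOQ is feasible; otherwise the best quantity at that price is the breakpoint.
Tier 1 (£52.10): EOQ = 322.7 exceeds tier's upper bound 139, so this tier is dominated.
EOQ at £44.72 = 348.3 (feasible in tier 2): TC = 5,796×£44.72 + (5,796/348.3)×93.6 + (348.3/2)×0.20×£44.72 = £262,312.30.
EOQ at £43.77 = 352.1 < 3000, so use break Q=3000: TC = 5,796×£43.77 + (5,796/3000.0)×93.6 + (3000.0/2)×0.20×£43.77 = £267,002.76.
Lowest total cost is £262,312.30 at Q = 348.3.

Q* ≈ 348 tires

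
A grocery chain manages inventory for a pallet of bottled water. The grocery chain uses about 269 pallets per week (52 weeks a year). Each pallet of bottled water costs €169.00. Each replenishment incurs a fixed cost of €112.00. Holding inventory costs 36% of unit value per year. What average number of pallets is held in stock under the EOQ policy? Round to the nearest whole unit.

Average inventory ≈ 113 pallets

Annual demand D = 269 × 52 = 13,988.
Holding cost H = 0.36 × €169.00 = €60.8400 per unit per year.
Q* = √(2DS/H) = √(2 × 13,988 × 112 / 60.84) ≈ 226.94.
Average inventory = Q*/2 ≈ 226.94 / 2 = 113.469.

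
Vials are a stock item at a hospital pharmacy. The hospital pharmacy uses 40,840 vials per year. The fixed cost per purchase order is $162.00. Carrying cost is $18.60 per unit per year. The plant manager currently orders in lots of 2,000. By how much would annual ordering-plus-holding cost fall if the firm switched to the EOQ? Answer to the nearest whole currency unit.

Extra cost ≈ $6,220 per year

EOQ = √(2DS/H) = √(2 × 40,840 × 162 / 18.6) ≈ 843.45.
Cost at Q* = (D/Q*)S + (Q*/2)H = √(2DSH) ≈ $15,688.15.
Cost at Q = 2,000: (40,840/2,000)×162 + (2,000/2)×18.6 = $3,308.04 + $18,600.00 = $21,908.04.
Excess = $21,908.04 − $15,688.15 = $6,219.89.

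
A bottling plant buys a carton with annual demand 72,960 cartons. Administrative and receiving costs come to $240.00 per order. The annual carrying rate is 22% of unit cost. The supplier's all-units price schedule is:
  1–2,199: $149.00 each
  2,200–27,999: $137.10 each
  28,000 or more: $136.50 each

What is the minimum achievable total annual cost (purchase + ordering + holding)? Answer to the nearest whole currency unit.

TC* ≈ $10,043,953

Holding cost per unit per year at price C is H = 0.22·C.
Evaluate total cost at each tier's feasible EOQ or, if the EOQ is below the tier, at the tier's minimum quantity.
EOQ at $149.00 = 1033.6 (feasible in tier 1): TC = 72,960×$149.00 + (72,960/1033.6)×240 + (1033.6/2)×0.22×$149.00 = $10,904,921.88.
EOQ at $137.10 = 1077.5 < 2200, so use break Q=2200: TC = 72,960×$137.10 + (72,960/2200.0)×240 + (2200.0/2)×0.22×$137.10 = $10,043,953.47.
EOQ at $136.50 = 1079.9 < 28000, so use break Q=28000: TC = 72,960×$136.50 + (72,960/28000.0)×240 + (28000.0/2)×0.22×$136.50 = $10,380,085.37.
Lowest total cost among the candidates is at Q = 2200.0.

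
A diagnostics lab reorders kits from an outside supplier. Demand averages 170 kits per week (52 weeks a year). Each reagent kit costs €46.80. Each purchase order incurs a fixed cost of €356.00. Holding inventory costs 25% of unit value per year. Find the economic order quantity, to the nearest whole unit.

Q* ≈ 733 kits

Annual demand D = 170 × 52 = 8,840.
Holding cost H = 0.25 × €46.80 = €11.7000 per unit per year.
EOQ = √(2DS / H) = √(2 × 8,840 × 356 / 11.7).
= √(6,294,080 / 11.7) = √537,955.5556 ≈ 733.455.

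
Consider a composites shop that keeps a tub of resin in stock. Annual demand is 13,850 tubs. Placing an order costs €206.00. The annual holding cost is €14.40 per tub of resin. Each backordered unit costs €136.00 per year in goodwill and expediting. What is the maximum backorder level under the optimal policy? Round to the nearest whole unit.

S* ≈ 63 tubs

With planned backorders, Q* = √(2DS/H) · √((H+B)/B).
√(2DS/H) = √(2 × 13,850 × 206 / 14.4) = 629.495.
√((H+B)/B) = √((14.4+136)/136) = 1.0516.
Q* ≈ 661.983.
S* = Q* · H/(H+B) = 661.983 × 14.4/150.4 ≈ 63.381.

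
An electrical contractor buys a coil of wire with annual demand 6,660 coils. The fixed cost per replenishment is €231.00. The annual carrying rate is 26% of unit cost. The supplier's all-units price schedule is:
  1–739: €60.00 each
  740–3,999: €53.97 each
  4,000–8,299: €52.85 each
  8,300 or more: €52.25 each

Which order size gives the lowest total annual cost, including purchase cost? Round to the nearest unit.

Q* ≈ 740 coils

Holding cost per unit per year at price C is H = 0.26·C.
Evaluate total cost at each tier's feasible EOQ or, if the EOQ is below the tier, at the tier's minimum quantity.
EOQ at €60.00 = 444.1 (feasible in tier 1): TC = 6,660×€60.00 + (6,660/444.1)×231 + (444.1/2)×0.26×€60.00 = €406,528.20.
EOQ at €53.97 = 468.3 < 740, so use break Q=740: TC = 6,660×€53.97 + (6,660/740.0)×231 + (740.0/2)×0.26×€53.97 = €366,711.11.
EOQ at €52.85 = 473.2 < 4000, so use break Q=4000: TC = 6,660×€52.85 + (6,660/4000.0)×231 + (4000.0/2)×0.26×€52.85 = €379,847.61.
EOQ at €52.25 = 475.9 < 8300, so use break Q=8300: TC = 6,660×€52.25 + (6,660/8300.0)×231 + (8300.0/2)×0.26×€52.25 = €404,548.11.
Lowest total cost is €366,711.11 at Q = 740.0.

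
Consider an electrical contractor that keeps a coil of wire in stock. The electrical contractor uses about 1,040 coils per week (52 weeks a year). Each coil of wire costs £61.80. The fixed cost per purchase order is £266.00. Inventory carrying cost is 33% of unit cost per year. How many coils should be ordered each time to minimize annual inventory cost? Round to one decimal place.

Annual demand D = 1,040 × 52 = 54,080.
Holding cost H = 0.33 × £61.80 = £20.3940 per unit per year.
EOQ = √(2DS / H) = √(2 × 54,080 × 266 / 20.394).
= √(28,770,560 / 20.394) = √1,410,736.4911 ≈ 1187.744.

Q* ≈ 1,187.7 coils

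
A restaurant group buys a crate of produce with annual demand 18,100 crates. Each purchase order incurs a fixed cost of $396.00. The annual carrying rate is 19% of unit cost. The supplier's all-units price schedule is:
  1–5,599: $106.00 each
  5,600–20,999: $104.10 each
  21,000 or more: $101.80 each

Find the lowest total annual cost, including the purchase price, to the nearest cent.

TC* ≈ $1,935,591.50

Holding cost per unit per year at price C is H = 0.19·C.
Candidates are each tier's EOQ (if it falls in that tier) and each price-break quantity.
EOQ at $106.00 = 843.7 (feasible in tier 1): TC = 18,100×$106.00 + (18,100/843.7)×396 + (843.7/2)×0.19×$106.00 = $1,935,591.50.
EOQ at $104.10 = 851.3 < 5600, so use break Q=5600: TC = 18,100×$104.10 + (18,100/5600.0)×396 + (5600.0/2)×0.19×$104.10 = $1,940,871.13.
EOQ at $101.80 = 860.9 < 21000, so use break Q=21000: TC = 18,100×$101.80 + (18,100/21000.0)×396 + (21000.0/2)×0.19×$101.80 = $2,046,012.31.
Lowest total cost among the candidates is at Q = 843.7.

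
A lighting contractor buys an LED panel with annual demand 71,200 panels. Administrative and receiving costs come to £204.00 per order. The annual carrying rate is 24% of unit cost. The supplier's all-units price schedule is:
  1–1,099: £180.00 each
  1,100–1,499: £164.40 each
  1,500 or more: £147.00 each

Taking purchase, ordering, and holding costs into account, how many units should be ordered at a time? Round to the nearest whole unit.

Holding cost per unit per year at price C is H = 0.24·C.
For each price level, check whether its EOQ is feasible; otherwise the best quantity at that price is the breakpoint.
EOQ at £180.00 = 820.0 (feasible in tier 1): TC = 71,200×£180.00 + (71,200/820.0)×204 + (820.0/2)×0.24×£180.00 = £12,851,425.17.
EOQ at £164.40 = 858.1 < 1100, so use break Q=1100: TC = 71,200×£164.40 + (71,200/1100.0)×204 + (1100.0/2)×0.24×£164.40 = £11,740,185.16.
EOQ at £147.00 = 907.4 < 1500, so use break Q=1500: TC = 71,200×£147.00 + (71,200/1500.0)×204 + (1500.0/2)×0.24×£147.00 = £10,502,543.20.
Lowest total cost is £10,502,543.20 at Q = 1500.0.

Q* ≈ 1,500 panels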